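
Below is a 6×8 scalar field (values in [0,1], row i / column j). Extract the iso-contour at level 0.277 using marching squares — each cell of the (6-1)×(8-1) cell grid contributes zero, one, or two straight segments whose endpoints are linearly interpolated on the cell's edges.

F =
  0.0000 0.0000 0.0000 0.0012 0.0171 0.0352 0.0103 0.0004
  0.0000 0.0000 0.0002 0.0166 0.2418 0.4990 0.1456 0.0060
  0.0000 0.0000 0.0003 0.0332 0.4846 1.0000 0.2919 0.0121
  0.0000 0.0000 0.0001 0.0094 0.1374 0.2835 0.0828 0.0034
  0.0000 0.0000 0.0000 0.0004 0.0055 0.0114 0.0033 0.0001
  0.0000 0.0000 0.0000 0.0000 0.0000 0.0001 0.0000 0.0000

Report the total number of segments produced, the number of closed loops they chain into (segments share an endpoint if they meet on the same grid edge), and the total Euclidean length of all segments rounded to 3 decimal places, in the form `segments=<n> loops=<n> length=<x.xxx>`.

cell (0,4): code 0100 → (0.521,5.000)–(1.000,4.137)
cell (0,5): code 1000 → (1.000,5.628)–(0.521,5.000)
cell (1,3): code 0100 → (1.145,4.000)–(2.000,3.540)
cell (1,4): code 1110 → (1.000,4.137)–(1.145,4.000)
cell (1,5): code 1101 → (1.898,6.000)–(1.000,5.628)
cell (1,6): code 1000 → (2.000,6.053)–(1.898,6.000)
cell (2,3): code 0010 → (2.000,3.540)–(2.598,4.000)
cell (2,4): code 0111 → (2.598,4.000)–(3.000,4.956)
cell (2,5): code 1011 → (3.000,5.032)–(2.071,6.000)
cell (2,6): code 0001 → (2.071,6.000)–(2.000,6.053)
cell (3,4): code 0010 → (3.000,4.956)–(3.024,5.000)
cell (3,5): code 0001 → (3.024,5.000)–(3.000,5.032)
total: 12 segments, chained into 1 closed loop(s), length Σ = 7.345879

segments=12 loops=1 length=7.346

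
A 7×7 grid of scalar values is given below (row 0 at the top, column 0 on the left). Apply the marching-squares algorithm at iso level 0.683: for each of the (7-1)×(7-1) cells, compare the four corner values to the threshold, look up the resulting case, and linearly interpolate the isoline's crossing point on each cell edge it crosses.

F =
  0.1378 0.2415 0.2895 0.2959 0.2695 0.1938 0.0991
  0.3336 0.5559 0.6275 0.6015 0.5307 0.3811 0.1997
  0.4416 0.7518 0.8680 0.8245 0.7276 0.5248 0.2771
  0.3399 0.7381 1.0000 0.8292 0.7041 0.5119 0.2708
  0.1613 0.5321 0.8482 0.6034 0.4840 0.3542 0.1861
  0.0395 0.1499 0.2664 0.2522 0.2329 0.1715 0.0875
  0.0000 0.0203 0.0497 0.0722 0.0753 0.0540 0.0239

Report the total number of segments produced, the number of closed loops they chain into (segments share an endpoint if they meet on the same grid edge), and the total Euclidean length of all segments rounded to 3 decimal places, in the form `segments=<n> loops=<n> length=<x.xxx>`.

segments=14 loops=1 length=10.183

cell (1,0): code 0100 → (1.649,1.000)–(2.000,0.778)
cell (1,1): code 1100 → (1.231,2.000)–(1.649,1.000)
cell (1,2): code 1100 → (1.365,3.000)–(1.231,2.000)
cell (1,3): code 1100 → (1.773,4.000)–(1.365,3.000)
cell (1,4): code 1000 → (2.000,4.220)–(1.773,4.000)
cell (2,0): code 0110 → (2.000,0.778)–(3.000,0.862)
cell (2,4): code 1001 → (3.000,4.110)–(2.000,4.220)
cell (3,0): code 0010 → (3.000,0.862)–(3.267,1.000)
cell (3,1): code 0111 → (3.267,1.000)–(4.000,1.477)
cell (3,2): code 1011 → (4.000,2.675)–(3.647,3.000)
cell (3,3): code 0011 → (3.647,3.000)–(3.096,4.000)
cell (3,4): code 0001 → (3.096,4.000)–(3.000,4.110)
cell (4,1): code 0010 → (4.000,1.477)–(4.284,2.000)
cell (4,2): code 0001 → (4.284,2.000)–(4.000,2.675)
total: 14 segments, chained into 1 closed loop(s), length Σ = 10.183322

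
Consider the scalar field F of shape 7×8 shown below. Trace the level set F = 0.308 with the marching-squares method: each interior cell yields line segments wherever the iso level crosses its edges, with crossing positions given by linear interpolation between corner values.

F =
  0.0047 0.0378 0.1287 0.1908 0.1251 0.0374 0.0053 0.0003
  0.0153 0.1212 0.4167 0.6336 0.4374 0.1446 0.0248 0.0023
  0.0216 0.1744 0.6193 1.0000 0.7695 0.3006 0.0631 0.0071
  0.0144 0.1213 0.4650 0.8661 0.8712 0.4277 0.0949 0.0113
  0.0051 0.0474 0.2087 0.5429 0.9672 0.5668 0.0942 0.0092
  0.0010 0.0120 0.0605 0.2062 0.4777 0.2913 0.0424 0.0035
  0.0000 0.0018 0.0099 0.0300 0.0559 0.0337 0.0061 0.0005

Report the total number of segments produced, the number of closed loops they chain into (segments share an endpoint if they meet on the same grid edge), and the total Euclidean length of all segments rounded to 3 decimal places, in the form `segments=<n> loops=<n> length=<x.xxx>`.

cell (0,1): code 0100 → (0.623,2.000)–(1.000,1.632)
cell (0,2): code 1100 → (0.265,3.000)–(0.623,2.000)
cell (0,3): code 1100 → (0.586,4.000)–(0.265,3.000)
cell (0,4): code 1000 → (1.000,4.442)–(0.586,4.000)
cell (1,1): code 0110 → (1.000,1.632)–(2.000,1.300)
cell (1,4): code 1001 → (2.000,4.984)–(1.000,4.442)
cell (2,1): code 0110 → (2.000,1.300)–(3.000,1.543)
cell (2,4): code 1101 → (2.058,5.000)–(2.000,4.984)
cell (2,5): code 1000 → (3.000,5.360)–(2.058,5.000)
cell (3,1): code 0010 → (3.000,1.543)–(3.613,2.000)
cell (3,2): code 0111 → (3.613,2.000)–(4.000,2.297)
cell (3,5): code 1001 → (4.000,5.548)–(3.000,5.360)
cell (4,2): code 0010 → (4.000,2.297)–(4.698,3.000)
cell (4,3): code 0111 → (4.698,3.000)–(5.000,3.375)
cell (4,4): code 1011 → (5.000,4.910)–(4.939,5.000)
cell (4,5): code 0001 → (4.939,5.000)–(4.000,5.548)
cell (5,3): code 0010 → (5.000,3.375)–(5.402,4.000)
cell (5,4): code 0001 → (5.402,4.000)–(5.000,4.910)
total: 18 segments, chained into 1 closed loop(s), length Σ = 14.210003

segments=18 loops=1 length=14.210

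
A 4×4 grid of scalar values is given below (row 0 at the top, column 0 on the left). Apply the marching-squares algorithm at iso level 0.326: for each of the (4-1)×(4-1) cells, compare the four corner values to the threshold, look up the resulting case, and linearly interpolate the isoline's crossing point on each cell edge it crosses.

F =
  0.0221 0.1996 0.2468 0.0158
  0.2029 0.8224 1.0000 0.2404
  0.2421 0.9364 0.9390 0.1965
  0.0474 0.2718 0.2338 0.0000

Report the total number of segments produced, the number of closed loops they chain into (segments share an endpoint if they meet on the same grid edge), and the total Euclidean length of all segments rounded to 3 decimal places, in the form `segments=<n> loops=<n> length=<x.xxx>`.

cell (0,0): code 0100 → (0.203,1.000)–(1.000,0.199)
cell (0,1): code 1100 → (0.105,2.000)–(0.203,1.000)
cell (0,2): code 1000 → (1.000,2.887)–(0.105,2.000)
cell (1,0): code 0110 → (1.000,0.199)–(2.000,0.121)
cell (1,2): code 1001 → (2.000,2.826)–(1.000,2.887)
cell (2,0): code 0010 → (2.000,0.121)–(2.918,1.000)
cell (2,1): code 0011 → (2.918,1.000)–(2.869,2.000)
cell (2,2): code 0001 → (2.869,2.000)–(2.000,2.826)
total: 8 segments, chained into 1 closed loop(s), length Σ = 8.871534

segments=8 loops=1 length=8.872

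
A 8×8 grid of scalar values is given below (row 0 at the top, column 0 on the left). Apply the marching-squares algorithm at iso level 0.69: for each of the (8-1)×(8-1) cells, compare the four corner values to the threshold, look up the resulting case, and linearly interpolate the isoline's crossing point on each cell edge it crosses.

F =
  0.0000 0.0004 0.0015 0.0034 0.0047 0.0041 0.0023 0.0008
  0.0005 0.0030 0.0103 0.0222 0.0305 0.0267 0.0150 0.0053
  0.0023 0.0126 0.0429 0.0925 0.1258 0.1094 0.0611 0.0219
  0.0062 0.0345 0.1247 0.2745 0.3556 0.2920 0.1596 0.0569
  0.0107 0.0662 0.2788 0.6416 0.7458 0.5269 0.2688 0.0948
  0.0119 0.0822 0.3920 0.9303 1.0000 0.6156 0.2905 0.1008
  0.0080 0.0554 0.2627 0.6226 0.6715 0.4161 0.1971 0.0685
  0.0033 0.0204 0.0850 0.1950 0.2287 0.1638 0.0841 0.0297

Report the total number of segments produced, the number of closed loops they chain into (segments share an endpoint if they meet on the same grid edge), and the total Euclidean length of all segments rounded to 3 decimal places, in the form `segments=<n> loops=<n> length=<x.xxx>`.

cell (3,3): code 0100 → (3.857,4.000)–(4.000,3.464)
cell (3,4): code 1000 → (4.000,4.255)–(3.857,4.000)
cell (4,2): code 0100 → (4.168,3.000)–(5.000,2.554)
cell (4,3): code 1110 → (4.000,3.464)–(4.168,3.000)
cell (4,4): code 1001 → (5.000,4.806)–(4.000,4.255)
cell (5,2): code 0010 → (5.000,2.554)–(5.781,3.000)
cell (5,3): code 0011 → (5.781,3.000)–(5.944,4.000)
cell (5,4): code 0001 → (5.944,4.000)–(5.000,4.806)
total: 8 segments, chained into 1 closed loop(s), length Σ = 6.580919

segments=8 loops=1 length=6.581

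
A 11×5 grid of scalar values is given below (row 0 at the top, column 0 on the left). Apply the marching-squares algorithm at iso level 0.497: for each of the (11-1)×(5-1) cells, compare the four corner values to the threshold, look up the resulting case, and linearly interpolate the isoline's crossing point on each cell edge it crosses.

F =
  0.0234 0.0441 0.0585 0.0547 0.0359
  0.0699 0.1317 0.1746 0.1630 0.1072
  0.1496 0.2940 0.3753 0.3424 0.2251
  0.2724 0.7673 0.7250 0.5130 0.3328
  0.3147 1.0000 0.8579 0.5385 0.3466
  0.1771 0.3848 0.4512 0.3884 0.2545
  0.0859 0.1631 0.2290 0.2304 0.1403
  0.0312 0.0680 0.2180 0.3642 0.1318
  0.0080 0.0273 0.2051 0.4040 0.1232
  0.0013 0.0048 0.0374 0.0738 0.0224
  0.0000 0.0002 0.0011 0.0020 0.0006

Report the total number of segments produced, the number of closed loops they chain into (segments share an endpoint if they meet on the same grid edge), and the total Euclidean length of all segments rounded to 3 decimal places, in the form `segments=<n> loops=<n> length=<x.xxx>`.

segments=10 loops=1 length=8.717

cell (2,0): code 0100 → (2.429,1.000)–(3.000,0.454)
cell (2,1): code 1100 → (2.348,2.000)–(2.429,1.000)
cell (2,2): code 1100 → (2.906,3.000)–(2.348,2.000)
cell (2,3): code 1000 → (3.000,3.089)–(2.906,3.000)
cell (3,0): code 0110 → (3.000,0.454)–(4.000,0.266)
cell (3,3): code 1001 → (4.000,3.216)–(3.000,3.089)
cell (4,0): code 0010 → (4.000,0.266)–(4.818,1.000)
cell (4,1): code 0011 → (4.818,1.000)–(4.887,2.000)
cell (4,2): code 0011 → (4.887,2.000)–(4.276,3.000)
cell (4,3): code 0001 → (4.276,3.000)–(4.000,3.216)
total: 10 segments, chained into 1 closed loop(s), length Σ = 8.717486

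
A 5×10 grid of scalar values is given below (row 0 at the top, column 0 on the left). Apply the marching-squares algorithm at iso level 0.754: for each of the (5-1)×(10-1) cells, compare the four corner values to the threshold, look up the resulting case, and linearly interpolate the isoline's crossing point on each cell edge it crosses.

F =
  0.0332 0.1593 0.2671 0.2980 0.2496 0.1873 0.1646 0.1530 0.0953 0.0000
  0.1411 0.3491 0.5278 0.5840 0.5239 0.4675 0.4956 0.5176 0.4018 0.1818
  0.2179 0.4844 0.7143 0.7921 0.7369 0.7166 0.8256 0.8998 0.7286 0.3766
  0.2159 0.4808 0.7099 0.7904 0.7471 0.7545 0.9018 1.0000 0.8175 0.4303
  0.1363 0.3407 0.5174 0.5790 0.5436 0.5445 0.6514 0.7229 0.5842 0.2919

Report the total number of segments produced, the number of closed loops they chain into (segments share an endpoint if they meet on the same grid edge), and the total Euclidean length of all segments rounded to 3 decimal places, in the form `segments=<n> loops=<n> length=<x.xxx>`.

segments=18 loops=2 length=13.161

cell (1,2): code 0100 → (1.817,3.000)–(2.000,2.510)
cell (1,3): code 1000 → (2.000,3.690)–(1.817,3.000)
cell (1,5): code 0100 → (1.783,6.000)–(2.000,5.343)
cell (1,6): code 1100 → (1.619,7.000)–(1.783,6.000)
cell (1,7): code 1000 → (2.000,7.852)–(1.619,7.000)
cell (2,2): code 0110 → (2.000,2.510)–(3.000,2.548)
cell (2,3): code 1001 → (3.000,3.841)–(2.000,3.690)
cell (2,4): code 0100 → (2.987,5.000)–(3.000,4.932)
cell (2,5): code 1110 → (2.000,5.343)–(2.987,5.000)
cell (2,7): code 1101 → (2.286,8.000)–(2.000,7.852)
cell (2,8): code 1000 → (3.000,8.164)–(2.286,8.000)
cell (3,2): code 0010 → (3.000,2.548)–(3.172,3.000)
cell (3,3): code 0001 → (3.172,3.000)–(3.000,3.841)
cell (3,4): code 0010 → (3.000,4.932)–(3.002,5.000)
cell (3,5): code 0011 → (3.002,5.000)–(3.590,6.000)
cell (3,6): code 0011 → (3.590,6.000)–(3.888,7.000)
cell (3,7): code 0011 → (3.888,7.000)–(3.272,8.000)
cell (3,8): code 0001 → (3.272,8.000)–(3.000,8.164)
total: 18 segments, chained into 2 closed loop(s), length Σ = 13.160602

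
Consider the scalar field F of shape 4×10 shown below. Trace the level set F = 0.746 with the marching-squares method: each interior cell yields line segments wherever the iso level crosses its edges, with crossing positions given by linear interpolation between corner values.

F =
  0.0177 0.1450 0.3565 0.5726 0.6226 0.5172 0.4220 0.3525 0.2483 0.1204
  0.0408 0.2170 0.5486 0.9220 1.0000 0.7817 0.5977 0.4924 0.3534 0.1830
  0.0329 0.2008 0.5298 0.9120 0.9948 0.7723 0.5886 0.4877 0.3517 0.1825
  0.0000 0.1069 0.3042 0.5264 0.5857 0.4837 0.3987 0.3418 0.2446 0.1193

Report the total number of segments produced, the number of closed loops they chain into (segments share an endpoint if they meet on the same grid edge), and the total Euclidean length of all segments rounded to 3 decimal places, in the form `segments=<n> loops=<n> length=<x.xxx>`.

segments=10 loops=1 length=8.001

cell (0,2): code 0100 → (0.496,3.000)–(1.000,2.529)
cell (0,3): code 1100 → (0.327,4.000)–(0.496,3.000)
cell (0,4): code 1100 → (0.865,5.000)–(0.327,4.000)
cell (0,5): code 1000 → (1.000,5.194)–(0.865,5.000)
cell (1,2): code 0110 → (1.000,2.529)–(2.000,2.566)
cell (1,5): code 1001 → (2.000,5.143)–(1.000,5.194)
cell (2,2): code 0010 → (2.000,2.566)–(2.430,3.000)
cell (2,3): code 0011 → (2.430,3.000)–(2.608,4.000)
cell (2,4): code 0011 → (2.608,4.000)–(2.091,5.000)
cell (2,5): code 0001 → (2.091,5.000)–(2.000,5.143)
total: 10 segments, chained into 1 closed loop(s), length Σ = 8.000633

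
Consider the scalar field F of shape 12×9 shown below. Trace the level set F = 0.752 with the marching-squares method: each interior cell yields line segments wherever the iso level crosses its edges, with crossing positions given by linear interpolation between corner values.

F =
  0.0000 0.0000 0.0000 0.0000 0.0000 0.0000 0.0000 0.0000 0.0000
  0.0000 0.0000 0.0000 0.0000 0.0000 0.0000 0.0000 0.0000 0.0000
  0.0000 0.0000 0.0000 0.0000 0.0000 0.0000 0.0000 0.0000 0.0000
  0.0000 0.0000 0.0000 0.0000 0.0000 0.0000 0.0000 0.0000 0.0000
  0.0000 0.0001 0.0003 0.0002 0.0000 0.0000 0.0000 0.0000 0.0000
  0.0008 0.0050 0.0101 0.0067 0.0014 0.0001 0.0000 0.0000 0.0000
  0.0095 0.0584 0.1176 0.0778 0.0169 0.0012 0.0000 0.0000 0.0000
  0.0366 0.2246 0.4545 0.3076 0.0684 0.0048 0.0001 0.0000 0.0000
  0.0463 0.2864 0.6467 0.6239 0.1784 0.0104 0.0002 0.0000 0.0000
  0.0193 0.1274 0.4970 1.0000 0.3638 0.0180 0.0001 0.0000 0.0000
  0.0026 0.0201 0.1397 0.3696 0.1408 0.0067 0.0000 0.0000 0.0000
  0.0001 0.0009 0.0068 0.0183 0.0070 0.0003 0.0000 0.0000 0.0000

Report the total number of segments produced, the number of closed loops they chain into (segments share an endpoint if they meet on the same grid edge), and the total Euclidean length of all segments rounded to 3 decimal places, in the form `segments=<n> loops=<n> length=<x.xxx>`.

segments=4 loops=1 length=2.774

cell (8,2): code 0100 → (8.341,3.000)–(9.000,2.507)
cell (8,3): code 1000 → (9.000,3.390)–(8.341,3.000)
cell (9,2): code 0010 → (9.000,2.507)–(9.393,3.000)
cell (9,3): code 0001 → (9.393,3.000)–(9.000,3.390)
total: 4 segments, chained into 1 closed loop(s), length Σ = 2.773929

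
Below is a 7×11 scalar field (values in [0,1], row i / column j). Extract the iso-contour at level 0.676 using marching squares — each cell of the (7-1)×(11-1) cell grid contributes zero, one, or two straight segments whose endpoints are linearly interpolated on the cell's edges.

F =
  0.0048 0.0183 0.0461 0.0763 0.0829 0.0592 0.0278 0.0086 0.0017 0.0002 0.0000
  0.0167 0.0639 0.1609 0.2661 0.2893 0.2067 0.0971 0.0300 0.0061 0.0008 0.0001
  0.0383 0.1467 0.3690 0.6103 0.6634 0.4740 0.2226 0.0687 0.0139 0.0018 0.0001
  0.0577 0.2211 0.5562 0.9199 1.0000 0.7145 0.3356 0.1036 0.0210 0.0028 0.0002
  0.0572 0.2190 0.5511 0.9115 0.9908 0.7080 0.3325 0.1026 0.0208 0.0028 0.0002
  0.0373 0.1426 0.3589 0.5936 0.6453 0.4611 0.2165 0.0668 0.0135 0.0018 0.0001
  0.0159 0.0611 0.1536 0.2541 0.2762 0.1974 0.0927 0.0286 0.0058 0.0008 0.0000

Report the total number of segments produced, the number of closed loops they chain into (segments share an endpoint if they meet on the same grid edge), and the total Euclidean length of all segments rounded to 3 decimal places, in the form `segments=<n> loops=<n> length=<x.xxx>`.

cell (2,2): code 0100 → (2.212,3.000)–(3.000,2.329)
cell (2,3): code 1100 → (2.037,4.000)–(2.212,3.000)
cell (2,4): code 1100 → (2.840,5.000)–(2.037,4.000)
cell (2,5): code 1000 → (3.000,5.102)–(2.840,5.000)
cell (3,2): code 0110 → (3.000,2.329)–(4.000,2.347)
cell (3,5): code 1001 → (4.000,5.085)–(3.000,5.102)
cell (4,2): code 0010 → (4.000,2.347)–(4.741,3.000)
cell (4,3): code 0011 → (4.741,3.000)–(4.911,4.000)
cell (4,4): code 0011 → (4.911,4.000)–(4.130,5.000)
cell (4,5): code 0001 → (4.130,5.000)–(4.000,5.085)
total: 10 segments, chained into 1 closed loop(s), length Σ = 8.948294

segments=10 loops=1 length=8.948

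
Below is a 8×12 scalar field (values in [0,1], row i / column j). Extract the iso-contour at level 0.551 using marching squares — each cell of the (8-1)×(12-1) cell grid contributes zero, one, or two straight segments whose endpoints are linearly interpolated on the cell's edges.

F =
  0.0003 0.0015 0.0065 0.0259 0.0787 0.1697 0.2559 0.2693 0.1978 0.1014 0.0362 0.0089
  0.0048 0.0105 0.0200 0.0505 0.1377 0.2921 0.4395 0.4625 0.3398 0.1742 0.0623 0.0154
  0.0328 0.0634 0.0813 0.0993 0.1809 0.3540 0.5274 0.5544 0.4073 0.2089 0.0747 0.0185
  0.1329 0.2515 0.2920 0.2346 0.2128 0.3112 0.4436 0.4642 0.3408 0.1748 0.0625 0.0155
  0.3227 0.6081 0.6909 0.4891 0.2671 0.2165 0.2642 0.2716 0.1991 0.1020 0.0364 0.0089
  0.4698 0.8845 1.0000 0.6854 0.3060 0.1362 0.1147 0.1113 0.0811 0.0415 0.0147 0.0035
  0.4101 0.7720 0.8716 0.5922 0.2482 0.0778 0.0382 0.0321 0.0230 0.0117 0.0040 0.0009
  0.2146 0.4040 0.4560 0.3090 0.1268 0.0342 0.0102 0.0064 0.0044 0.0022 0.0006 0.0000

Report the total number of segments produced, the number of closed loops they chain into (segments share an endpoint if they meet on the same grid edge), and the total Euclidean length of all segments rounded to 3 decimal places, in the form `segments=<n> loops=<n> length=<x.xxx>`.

segments=16 loops=2 length=10.066

cell (1,6): code 0100 → (1.963,7.000)–(2.000,6.874)
cell (1,7): code 1000 → (2.000,7.023)–(1.963,7.000)
cell (2,6): code 0010 → (2.000,6.874)–(2.038,7.000)
cell (2,7): code 0001 → (2.038,7.000)–(2.000,7.023)
cell (3,0): code 0100 → (3.840,1.000)–(4.000,0.800)
cell (3,1): code 1100 → (3.649,2.000)–(3.840,1.000)
cell (3,2): code 1000 → (4.000,2.693)–(3.649,2.000)
cell (4,0): code 0110 → (4.000,0.800)–(5.000,0.196)
cell (4,2): code 1101 → (4.315,3.000)–(4.000,2.693)
cell (4,3): code 1000 → (5.000,3.354)–(4.315,3.000)
cell (5,0): code 0110 → (5.000,0.196)–(6.000,0.389)
cell (5,3): code 1001 → (6.000,3.120)–(5.000,3.354)
cell (6,0): code 0010 → (6.000,0.389)–(6.601,1.000)
cell (6,1): code 0011 → (6.601,1.000)–(6.771,2.000)
cell (6,2): code 0011 → (6.771,2.000)–(6.145,3.000)
cell (6,3): code 0001 → (6.145,3.000)–(6.000,3.120)
total: 16 segments, chained into 2 closed loop(s), length Σ = 10.065663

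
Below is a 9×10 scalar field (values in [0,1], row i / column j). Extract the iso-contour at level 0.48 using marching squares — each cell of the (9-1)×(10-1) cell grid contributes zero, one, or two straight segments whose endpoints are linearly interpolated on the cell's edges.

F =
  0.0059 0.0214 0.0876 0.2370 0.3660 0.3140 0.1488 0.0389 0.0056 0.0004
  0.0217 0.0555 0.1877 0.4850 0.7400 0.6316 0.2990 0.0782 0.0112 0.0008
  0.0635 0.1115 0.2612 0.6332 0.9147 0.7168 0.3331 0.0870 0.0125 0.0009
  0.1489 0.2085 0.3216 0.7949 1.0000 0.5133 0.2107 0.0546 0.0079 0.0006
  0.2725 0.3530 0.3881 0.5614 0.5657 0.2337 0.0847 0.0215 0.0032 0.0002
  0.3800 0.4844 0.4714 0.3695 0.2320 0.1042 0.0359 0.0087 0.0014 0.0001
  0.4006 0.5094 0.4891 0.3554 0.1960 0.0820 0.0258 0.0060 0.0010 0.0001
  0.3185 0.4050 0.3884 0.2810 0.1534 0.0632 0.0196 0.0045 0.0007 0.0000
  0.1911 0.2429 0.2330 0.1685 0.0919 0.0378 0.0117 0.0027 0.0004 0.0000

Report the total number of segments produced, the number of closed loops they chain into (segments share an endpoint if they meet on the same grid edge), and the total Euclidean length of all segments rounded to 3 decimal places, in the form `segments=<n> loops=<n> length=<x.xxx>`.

cell (0,2): code 0100 → (0.980,3.000)–(1.000,2.983)
cell (0,3): code 1100 → (0.305,4.000)–(0.980,3.000)
cell (0,4): code 1100 → (0.523,5.000)–(0.305,4.000)
cell (0,5): code 1000 → (1.000,5.456)–(0.523,5.000)
cell (1,2): code 0110 → (1.000,2.983)–(2.000,2.588)
cell (1,5): code 1001 → (2.000,5.617)–(1.000,5.456)
cell (2,2): code 0110 → (2.000,2.588)–(3.000,2.335)
cell (2,5): code 1001 → (3.000,5.110)–(2.000,5.617)
cell (3,2): code 0110 → (3.000,2.335)–(4.000,2.530)
cell (3,4): code 1011 → (4.000,4.258)–(3.119,5.000)
cell (3,5): code 0001 → (3.119,5.000)–(3.000,5.110)
cell (4,0): code 0100 → (4.967,1.000)–(5.000,0.958)
cell (4,1): code 1000 → (5.000,1.338)–(4.967,1.000)
cell (4,2): code 0010 → (4.000,2.530)–(4.424,3.000)
cell (4,3): code 0011 → (4.424,3.000)–(4.257,4.000)
cell (4,4): code 0001 → (4.257,4.000)–(4.000,4.258)
cell (5,0): code 0110 → (5.000,0.958)–(6.000,0.730)
cell (5,1): code 1101 → (5.486,2.000)–(5.000,1.338)
cell (5,2): code 1000 → (6.000,2.068)–(5.486,2.000)
cell (6,0): code 0010 → (6.000,0.730)–(6.282,1.000)
cell (6,1): code 0011 → (6.282,1.000)–(6.090,2.000)
cell (6,2): code 0001 → (6.090,2.000)–(6.000,2.068)
total: 22 segments, chained into 2 closed loop(s), length Σ = 15.781480

segments=22 loops=2 length=15.781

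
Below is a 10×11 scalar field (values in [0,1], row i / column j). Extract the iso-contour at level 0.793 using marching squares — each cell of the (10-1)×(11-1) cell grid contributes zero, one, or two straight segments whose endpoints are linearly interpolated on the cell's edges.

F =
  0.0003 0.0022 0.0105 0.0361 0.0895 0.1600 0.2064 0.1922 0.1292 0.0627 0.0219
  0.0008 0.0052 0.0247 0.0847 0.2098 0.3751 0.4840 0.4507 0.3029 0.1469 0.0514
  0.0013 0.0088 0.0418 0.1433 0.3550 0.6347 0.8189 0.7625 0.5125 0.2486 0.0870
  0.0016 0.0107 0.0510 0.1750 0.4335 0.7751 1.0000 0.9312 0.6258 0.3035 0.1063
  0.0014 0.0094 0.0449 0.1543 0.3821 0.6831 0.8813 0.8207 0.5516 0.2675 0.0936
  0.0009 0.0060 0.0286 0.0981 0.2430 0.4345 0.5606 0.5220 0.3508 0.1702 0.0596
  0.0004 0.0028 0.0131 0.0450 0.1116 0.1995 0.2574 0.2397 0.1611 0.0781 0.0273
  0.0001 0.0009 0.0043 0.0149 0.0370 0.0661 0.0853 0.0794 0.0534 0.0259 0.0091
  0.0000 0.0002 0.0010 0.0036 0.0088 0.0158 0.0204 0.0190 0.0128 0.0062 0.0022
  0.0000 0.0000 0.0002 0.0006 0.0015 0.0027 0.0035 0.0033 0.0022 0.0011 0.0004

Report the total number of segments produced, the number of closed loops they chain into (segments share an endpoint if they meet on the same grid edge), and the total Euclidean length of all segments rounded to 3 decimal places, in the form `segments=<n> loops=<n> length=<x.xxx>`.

segments=10 loops=1 length=7.246

cell (1,5): code 0100 → (1.923,6.000)–(2.000,5.859)
cell (1,6): code 1000 → (2.000,6.459)–(1.923,6.000)
cell (2,5): code 0110 → (2.000,5.859)–(3.000,5.080)
cell (2,6): code 1101 → (2.181,7.000)–(2.000,6.459)
cell (2,7): code 1000 → (3.000,7.453)–(2.181,7.000)
cell (3,5): code 0110 → (3.000,5.080)–(4.000,5.554)
cell (3,7): code 1001 → (4.000,7.103)–(3.000,7.453)
cell (4,5): code 0010 → (4.000,5.554)–(4.275,6.000)
cell (4,6): code 0011 → (4.275,6.000)–(4.093,7.000)
cell (4,7): code 0001 → (4.093,7.000)–(4.000,7.103)
total: 10 segments, chained into 1 closed loop(s), length Σ = 7.245535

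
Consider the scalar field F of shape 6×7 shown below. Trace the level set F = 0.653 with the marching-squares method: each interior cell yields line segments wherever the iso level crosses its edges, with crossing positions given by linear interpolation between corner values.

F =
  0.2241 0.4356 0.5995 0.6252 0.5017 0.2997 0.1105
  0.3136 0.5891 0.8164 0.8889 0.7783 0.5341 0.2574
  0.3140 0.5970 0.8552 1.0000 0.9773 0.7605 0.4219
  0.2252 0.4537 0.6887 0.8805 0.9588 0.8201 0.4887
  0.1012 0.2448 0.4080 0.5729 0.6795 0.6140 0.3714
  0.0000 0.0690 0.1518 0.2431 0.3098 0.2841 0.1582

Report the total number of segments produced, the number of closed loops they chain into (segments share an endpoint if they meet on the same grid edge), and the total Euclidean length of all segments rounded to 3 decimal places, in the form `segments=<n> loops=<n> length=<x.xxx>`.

cell (0,1): code 0100 → (0.247,2.000)–(1.000,1.281)
cell (0,2): code 1100 → (0.105,3.000)–(0.247,2.000)
cell (0,3): code 1100 → (0.547,4.000)–(0.105,3.000)
cell (0,4): code 1000 → (1.000,4.513)–(0.547,4.000)
cell (1,1): code 0110 → (1.000,1.281)–(2.000,1.217)
cell (1,4): code 1101 → (1.525,5.000)–(1.000,4.513)
cell (1,5): code 1000 → (2.000,5.317)–(1.525,5.000)
cell (2,1): code 0110 → (2.000,1.217)–(3.000,1.848)
cell (2,5): code 1001 → (3.000,5.504)–(2.000,5.317)
cell (3,1): code 0010 → (3.000,1.848)–(3.127,2.000)
cell (3,2): code 0011 → (3.127,2.000)–(3.740,3.000)
cell (3,3): code 0111 → (3.740,3.000)–(4.000,3.751)
cell (3,4): code 1011 → (4.000,4.405)–(3.811,5.000)
cell (3,5): code 0001 → (3.811,5.000)–(3.000,5.504)
cell (4,3): code 0010 → (4.000,3.751)–(4.072,4.000)
cell (4,4): code 0001 → (4.072,4.000)–(4.000,4.405)
total: 16 segments, chained into 1 closed loop(s), length Σ = 12.733215

segments=16 loops=1 length=12.733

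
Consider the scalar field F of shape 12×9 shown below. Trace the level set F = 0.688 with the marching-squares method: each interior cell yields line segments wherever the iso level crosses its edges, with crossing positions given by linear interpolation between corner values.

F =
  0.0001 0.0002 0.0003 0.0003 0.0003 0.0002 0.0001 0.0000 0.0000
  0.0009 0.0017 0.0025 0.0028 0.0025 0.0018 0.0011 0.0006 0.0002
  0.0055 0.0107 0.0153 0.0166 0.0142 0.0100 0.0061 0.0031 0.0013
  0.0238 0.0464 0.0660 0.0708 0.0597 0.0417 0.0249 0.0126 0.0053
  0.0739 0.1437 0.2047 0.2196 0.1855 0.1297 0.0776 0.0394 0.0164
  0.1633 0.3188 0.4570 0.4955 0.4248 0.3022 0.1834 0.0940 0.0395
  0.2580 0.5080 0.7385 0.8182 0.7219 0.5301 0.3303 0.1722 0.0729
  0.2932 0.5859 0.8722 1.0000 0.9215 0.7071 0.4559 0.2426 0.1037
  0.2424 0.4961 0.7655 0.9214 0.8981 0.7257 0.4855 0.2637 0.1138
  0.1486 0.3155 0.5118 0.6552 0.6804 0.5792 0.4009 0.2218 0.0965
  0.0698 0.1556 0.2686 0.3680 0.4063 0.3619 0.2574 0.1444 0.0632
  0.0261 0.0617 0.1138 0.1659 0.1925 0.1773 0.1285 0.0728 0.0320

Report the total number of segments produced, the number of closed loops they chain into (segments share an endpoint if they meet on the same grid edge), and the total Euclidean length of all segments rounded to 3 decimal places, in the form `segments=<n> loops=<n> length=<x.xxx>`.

cell (5,1): code 0100 → (5.821,2.000)–(6.000,1.781)
cell (5,2): code 1100 → (5.597,3.000)–(5.821,2.000)
cell (5,3): code 1100 → (5.886,4.000)–(5.597,3.000)
cell (5,4): code 1000 → (6.000,4.177)–(5.886,4.000)
cell (6,1): code 0110 → (6.000,1.781)–(7.000,1.357)
cell (6,4): code 1101 → (6.892,5.000)–(6.000,4.177)
cell (6,5): code 1000 → (7.000,5.076)–(6.892,5.000)
cell (7,1): code 0110 → (7.000,1.357)–(8.000,1.712)
cell (7,5): code 1001 → (8.000,5.157)–(7.000,5.076)
cell (8,1): code 0010 → (8.000,1.712)–(8.305,2.000)
cell (8,2): code 0011 → (8.305,2.000)–(8.877,3.000)
cell (8,3): code 0011 → (8.877,3.000)–(8.965,4.000)
cell (8,4): code 0011 → (8.965,4.000)–(8.257,5.000)
cell (8,5): code 0001 → (8.257,5.000)–(8.000,5.157)
total: 14 segments, chained into 1 closed loop(s), length Σ = 11.157954

segments=14 loops=1 length=11.158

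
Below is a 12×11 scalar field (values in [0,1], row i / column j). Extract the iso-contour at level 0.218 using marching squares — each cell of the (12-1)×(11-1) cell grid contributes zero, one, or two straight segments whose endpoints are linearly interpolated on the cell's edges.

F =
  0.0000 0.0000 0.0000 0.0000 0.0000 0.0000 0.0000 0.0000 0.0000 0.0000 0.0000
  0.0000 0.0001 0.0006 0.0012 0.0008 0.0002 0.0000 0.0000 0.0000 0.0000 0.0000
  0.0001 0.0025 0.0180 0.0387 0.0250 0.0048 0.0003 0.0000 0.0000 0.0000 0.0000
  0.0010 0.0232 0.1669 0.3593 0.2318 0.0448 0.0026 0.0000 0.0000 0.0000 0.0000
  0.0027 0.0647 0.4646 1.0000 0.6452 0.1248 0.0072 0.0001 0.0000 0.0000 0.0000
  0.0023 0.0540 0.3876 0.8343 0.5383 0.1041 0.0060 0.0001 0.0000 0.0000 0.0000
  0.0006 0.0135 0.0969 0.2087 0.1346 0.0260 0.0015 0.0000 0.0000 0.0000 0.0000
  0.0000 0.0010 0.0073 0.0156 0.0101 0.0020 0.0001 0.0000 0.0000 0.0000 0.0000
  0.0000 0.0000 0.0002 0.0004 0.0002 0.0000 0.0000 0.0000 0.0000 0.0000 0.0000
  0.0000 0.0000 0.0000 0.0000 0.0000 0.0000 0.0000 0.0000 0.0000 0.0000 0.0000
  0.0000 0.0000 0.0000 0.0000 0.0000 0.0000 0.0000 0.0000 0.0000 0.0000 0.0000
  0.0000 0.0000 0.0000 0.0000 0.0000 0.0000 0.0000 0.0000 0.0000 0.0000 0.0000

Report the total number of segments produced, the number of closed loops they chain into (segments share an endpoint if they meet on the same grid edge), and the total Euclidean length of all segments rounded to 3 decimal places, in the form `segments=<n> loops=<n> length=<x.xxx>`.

cell (2,2): code 0100 → (2.559,3.000)–(3.000,2.266)
cell (2,3): code 1100 → (2.933,4.000)–(2.559,3.000)
cell (2,4): code 1000 → (3.000,4.074)–(2.933,4.000)
cell (3,1): code 0100 → (3.172,2.000)–(4.000,1.383)
cell (3,2): code 1110 → (3.000,2.266)–(3.172,2.000)
cell (3,4): code 1001 → (4.000,4.821)–(3.000,4.074)
cell (4,1): code 0110 → (4.000,1.383)–(5.000,1.492)
cell (4,4): code 1001 → (5.000,4.738)–(4.000,4.821)
cell (5,1): code 0010 → (5.000,1.492)–(5.583,2.000)
cell (5,2): code 0011 → (5.583,2.000)–(5.985,3.000)
cell (5,3): code 0011 → (5.985,3.000)–(5.793,4.000)
cell (5,4): code 0001 → (5.793,4.000)–(5.000,4.738)
total: 12 segments, chained into 1 closed loop(s), length Σ = 10.583226

segments=12 loops=1 length=10.583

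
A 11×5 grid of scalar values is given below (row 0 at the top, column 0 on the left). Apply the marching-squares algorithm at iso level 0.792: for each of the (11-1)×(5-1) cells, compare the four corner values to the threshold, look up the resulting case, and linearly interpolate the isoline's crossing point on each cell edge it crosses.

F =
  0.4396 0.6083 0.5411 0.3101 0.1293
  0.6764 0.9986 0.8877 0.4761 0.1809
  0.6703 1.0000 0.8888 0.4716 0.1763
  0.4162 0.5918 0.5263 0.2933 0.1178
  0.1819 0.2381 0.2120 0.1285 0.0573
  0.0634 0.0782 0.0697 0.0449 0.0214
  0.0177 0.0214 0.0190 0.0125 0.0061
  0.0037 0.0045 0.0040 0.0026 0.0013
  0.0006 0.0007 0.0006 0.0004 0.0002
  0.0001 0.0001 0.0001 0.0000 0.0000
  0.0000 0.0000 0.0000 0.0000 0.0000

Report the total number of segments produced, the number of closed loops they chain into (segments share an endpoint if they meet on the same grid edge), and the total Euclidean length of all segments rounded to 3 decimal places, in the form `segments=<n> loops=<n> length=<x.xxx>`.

segments=8 loops=1 length=6.418

cell (0,0): code 0100 → (0.471,1.000)–(1.000,0.359)
cell (0,1): code 1100 → (0.724,2.000)–(0.471,1.000)
cell (0,2): code 1000 → (1.000,2.233)–(0.724,2.000)
cell (1,0): code 0110 → (1.000,0.359)–(2.000,0.369)
cell (1,2): code 1001 → (2.000,2.232)–(1.000,2.233)
cell (2,0): code 0010 → (2.000,0.369)–(2.510,1.000)
cell (2,1): code 0011 → (2.510,1.000)–(2.267,2.000)
cell (2,2): code 0001 → (2.267,2.000)–(2.000,2.232)
total: 8 segments, chained into 1 closed loop(s), length Σ = 6.417760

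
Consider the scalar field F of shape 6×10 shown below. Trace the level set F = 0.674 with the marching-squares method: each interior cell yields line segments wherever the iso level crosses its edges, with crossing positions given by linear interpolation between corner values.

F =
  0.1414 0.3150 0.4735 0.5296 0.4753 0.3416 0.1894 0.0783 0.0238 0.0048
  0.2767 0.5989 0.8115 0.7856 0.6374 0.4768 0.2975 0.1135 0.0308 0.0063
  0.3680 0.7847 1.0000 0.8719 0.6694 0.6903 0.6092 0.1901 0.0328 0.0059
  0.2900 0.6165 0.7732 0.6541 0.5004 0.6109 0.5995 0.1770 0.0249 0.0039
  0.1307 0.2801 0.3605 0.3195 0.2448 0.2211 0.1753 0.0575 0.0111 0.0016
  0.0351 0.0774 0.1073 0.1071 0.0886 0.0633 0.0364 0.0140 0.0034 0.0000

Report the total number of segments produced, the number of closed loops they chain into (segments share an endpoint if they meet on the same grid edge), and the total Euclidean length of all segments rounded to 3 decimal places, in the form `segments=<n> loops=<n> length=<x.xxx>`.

segments=16 loops=2 length=11.221

cell (0,1): code 0100 → (0.593,2.000)–(1.000,1.353)
cell (0,2): code 1100 → (0.564,3.000)–(0.593,2.000)
cell (0,3): code 1000 → (1.000,3.753)–(0.564,3.000)
cell (1,0): code 0100 → (1.404,1.000)–(2.000,0.734)
cell (1,1): code 1110 → (1.000,1.353)–(1.404,1.000)
cell (1,3): code 1001 → (2.000,3.977)–(1.000,3.753)
cell (1,4): code 0100 → (1.924,5.000)–(2.000,4.220)
cell (1,5): code 1000 → (2.000,5.201)–(1.924,5.000)
cell (2,0): code 0010 → (2.000,0.734)–(2.658,1.000)
cell (2,1): code 0111 → (2.658,1.000)–(3.000,1.367)
cell (2,2): code 1011 → (3.000,2.833)–(2.909,3.000)
cell (2,3): code 0001 → (2.909,3.000)–(2.000,3.977)
cell (2,4): code 0010 → (2.000,4.220)–(2.205,5.000)
cell (2,5): code 0001 → (2.205,5.000)–(2.000,5.201)
cell (3,1): code 0010 → (3.000,1.367)–(3.240,2.000)
cell (3,2): code 0001 → (3.240,2.000)–(3.000,2.833)
total: 16 segments, chained into 2 closed loop(s), length Σ = 11.221151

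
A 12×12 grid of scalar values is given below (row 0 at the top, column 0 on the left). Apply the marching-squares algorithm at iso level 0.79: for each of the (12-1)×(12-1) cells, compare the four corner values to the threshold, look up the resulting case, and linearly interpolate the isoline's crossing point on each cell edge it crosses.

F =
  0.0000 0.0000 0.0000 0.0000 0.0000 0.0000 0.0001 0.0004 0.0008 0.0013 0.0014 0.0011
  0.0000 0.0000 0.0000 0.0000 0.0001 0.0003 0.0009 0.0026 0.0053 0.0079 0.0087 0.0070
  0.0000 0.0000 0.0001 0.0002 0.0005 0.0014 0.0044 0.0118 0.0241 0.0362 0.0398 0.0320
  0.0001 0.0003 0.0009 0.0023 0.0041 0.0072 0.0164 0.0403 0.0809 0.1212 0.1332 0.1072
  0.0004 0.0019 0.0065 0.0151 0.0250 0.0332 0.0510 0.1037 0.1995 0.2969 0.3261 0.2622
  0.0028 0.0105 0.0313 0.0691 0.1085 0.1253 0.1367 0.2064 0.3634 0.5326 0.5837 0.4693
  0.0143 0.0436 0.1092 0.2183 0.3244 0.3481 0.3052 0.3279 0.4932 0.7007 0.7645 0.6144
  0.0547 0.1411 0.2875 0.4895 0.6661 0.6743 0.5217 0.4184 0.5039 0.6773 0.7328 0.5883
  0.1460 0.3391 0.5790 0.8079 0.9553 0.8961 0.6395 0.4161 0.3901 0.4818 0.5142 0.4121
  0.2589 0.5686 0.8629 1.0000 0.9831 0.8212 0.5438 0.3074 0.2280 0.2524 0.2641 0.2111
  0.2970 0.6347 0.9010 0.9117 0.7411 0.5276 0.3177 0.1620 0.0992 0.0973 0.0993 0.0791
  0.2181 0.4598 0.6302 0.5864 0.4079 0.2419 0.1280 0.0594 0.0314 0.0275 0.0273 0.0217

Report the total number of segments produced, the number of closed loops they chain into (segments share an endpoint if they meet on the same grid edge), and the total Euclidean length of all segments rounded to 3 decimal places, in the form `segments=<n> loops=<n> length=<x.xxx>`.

cell (7,2): code 0100 → (7.944,3.000)–(8.000,2.922)
cell (7,3): code 1100 → (7.428,4.000)–(7.944,3.000)
cell (7,4): code 1100 → (7.522,5.000)–(7.428,4.000)
cell (7,5): code 1000 → (8.000,5.413)–(7.522,5.000)
cell (8,1): code 0100 → (8.743,2.000)–(9.000,1.752)
cell (8,2): code 1110 → (8.000,2.922)–(8.743,2.000)
cell (8,5): code 1001 → (9.000,5.112)–(8.000,5.413)
cell (9,1): code 0110 → (9.000,1.752)–(10.000,1.583)
cell (9,3): code 1011 → (10.000,3.713)–(9.798,4.000)
cell (9,4): code 0011 → (9.798,4.000)–(9.106,5.000)
cell (9,5): code 0001 → (9.106,5.000)–(9.000,5.112)
cell (10,1): code 0010 → (10.000,1.583)–(10.410,2.000)
cell (10,2): code 0011 → (10.410,2.000)–(10.374,3.000)
cell (10,3): code 0001 → (10.374,3.000)–(10.000,3.713)
total: 14 segments, chained into 1 closed loop(s), length Σ = 10.569415

segments=14 loops=1 length=10.569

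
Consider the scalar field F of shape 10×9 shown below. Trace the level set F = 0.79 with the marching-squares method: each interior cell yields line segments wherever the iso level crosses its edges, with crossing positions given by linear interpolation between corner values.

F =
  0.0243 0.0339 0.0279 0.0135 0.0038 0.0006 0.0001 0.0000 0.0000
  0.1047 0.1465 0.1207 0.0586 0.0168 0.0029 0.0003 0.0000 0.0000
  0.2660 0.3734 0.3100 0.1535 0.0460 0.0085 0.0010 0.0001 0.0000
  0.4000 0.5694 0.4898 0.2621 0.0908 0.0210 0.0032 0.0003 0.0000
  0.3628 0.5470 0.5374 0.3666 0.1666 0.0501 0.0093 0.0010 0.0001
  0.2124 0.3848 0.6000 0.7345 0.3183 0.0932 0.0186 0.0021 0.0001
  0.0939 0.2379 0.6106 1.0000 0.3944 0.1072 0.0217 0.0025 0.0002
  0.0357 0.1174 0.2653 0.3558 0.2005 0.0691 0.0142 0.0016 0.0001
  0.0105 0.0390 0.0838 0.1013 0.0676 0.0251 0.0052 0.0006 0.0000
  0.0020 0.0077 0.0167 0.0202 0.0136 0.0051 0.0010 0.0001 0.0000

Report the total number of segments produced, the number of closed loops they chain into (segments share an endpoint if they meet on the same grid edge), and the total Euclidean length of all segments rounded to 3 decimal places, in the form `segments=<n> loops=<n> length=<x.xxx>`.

segments=4 loops=1 length=2.927

cell (5,2): code 0100 → (5.209,3.000)–(6.000,2.461)
cell (5,3): code 1000 → (6.000,3.347)–(5.209,3.000)
cell (6,2): code 0010 → (6.000,2.461)–(6.326,3.000)
cell (6,3): code 0001 → (6.326,3.000)–(6.000,3.347)
total: 4 segments, chained into 1 closed loop(s), length Σ = 2.927042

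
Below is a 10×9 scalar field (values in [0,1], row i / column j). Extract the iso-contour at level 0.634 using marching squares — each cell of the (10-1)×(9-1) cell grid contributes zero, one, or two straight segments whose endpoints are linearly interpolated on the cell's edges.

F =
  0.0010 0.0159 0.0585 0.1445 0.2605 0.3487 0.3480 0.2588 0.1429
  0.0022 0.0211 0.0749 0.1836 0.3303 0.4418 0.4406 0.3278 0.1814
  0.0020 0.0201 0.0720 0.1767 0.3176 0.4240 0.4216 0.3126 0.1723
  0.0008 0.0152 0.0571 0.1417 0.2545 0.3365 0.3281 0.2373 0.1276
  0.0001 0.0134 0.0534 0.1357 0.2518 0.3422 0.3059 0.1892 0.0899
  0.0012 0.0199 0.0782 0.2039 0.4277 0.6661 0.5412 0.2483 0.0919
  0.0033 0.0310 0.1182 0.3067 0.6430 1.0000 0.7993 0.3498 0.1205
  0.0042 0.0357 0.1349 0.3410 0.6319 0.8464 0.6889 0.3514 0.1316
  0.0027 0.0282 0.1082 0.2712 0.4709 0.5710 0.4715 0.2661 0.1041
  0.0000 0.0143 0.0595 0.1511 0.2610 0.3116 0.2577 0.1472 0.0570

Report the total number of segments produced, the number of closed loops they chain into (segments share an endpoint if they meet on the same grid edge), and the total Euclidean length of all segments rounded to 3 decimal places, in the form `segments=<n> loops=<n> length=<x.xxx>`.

segments=12 loops=1 length=8.051

cell (4,4): code 0100 → (4.901,5.000)–(5.000,4.865)
cell (4,5): code 1000 → (5.000,5.257)–(4.901,5.000)
cell (5,3): code 0100 → (5.958,4.000)–(6.000,3.973)
cell (5,4): code 1110 → (5.000,4.865)–(5.958,4.000)
cell (5,5): code 1101 → (5.360,6.000)–(5.000,5.257)
cell (5,6): code 1000 → (6.000,6.368)–(5.360,6.000)
cell (6,3): code 0010 → (6.000,3.973)–(6.811,4.000)
cell (6,4): code 0111 → (6.811,4.000)–(7.000,4.010)
cell (6,6): code 1001 → (7.000,6.163)–(6.000,6.368)
cell (7,4): code 0010 → (7.000,4.010)–(7.771,5.000)
cell (7,5): code 0011 → (7.771,5.000)–(7.253,6.000)
cell (7,6): code 0001 → (7.253,6.000)–(7.000,6.163)
total: 12 segments, chained into 1 closed loop(s), length Σ = 8.050867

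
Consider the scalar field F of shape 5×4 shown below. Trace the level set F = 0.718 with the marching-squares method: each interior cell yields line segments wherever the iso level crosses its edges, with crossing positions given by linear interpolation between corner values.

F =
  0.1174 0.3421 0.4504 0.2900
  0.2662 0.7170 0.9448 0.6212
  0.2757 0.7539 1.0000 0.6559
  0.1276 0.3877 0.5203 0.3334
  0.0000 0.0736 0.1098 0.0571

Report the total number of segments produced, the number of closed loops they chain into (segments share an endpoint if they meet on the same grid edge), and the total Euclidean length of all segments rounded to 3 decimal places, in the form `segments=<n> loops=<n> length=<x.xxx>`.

cell (0,1): code 0100 → (0.541,2.000)–(1.000,1.004)
cell (0,2): code 1000 → (1.000,2.701)–(0.541,2.000)
cell (1,0): code 0100 → (1.027,1.000)–(2.000,0.925)
cell (1,1): code 1110 → (1.000,1.004)–(1.027,1.000)
cell (1,2): code 1001 → (2.000,2.820)–(1.000,2.701)
cell (2,0): code 0010 → (2.000,0.925)–(2.098,1.000)
cell (2,1): code 0011 → (2.098,1.000)–(2.588,2.000)
cell (2,2): code 0001 → (2.588,2.000)–(2.000,2.820)
total: 8 segments, chained into 1 closed loop(s), length Σ = 6.189693

segments=8 loops=1 length=6.190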